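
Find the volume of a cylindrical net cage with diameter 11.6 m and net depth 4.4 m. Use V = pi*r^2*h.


r = d/2 = 11.6/2 = 5.8 m
Base area = pi*r^2 = pi*5.8^2 = 105.68318 m^2
Volume = 105.68318 * 4.4 = 465.006 m^3

465.006 m^3


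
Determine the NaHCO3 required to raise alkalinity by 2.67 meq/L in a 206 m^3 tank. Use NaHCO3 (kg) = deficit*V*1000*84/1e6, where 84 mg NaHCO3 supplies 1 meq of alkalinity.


Tank volume in L = 206 m^3 * 1000 = 206000 L
Total meq required = 2.67 meq/L * 206000 L = 550020 meq
NaHCO3 mass = 550020 meq * 84 mg/meq / 1e6 = 46.2017 kg

46.2017 kg


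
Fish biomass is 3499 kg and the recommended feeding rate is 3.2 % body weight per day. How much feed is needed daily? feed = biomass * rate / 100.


Feeding rate fraction = 3.2% / 100 = 0.032
Daily feed = 3499 kg * 0.032 = 111.968 kg/day

111.968 kg/day


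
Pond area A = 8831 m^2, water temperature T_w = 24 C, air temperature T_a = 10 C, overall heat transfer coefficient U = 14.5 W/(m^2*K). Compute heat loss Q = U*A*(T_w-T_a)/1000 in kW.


Temperature difference dT = 24 - 10 = 14 K
Heat loss (W) = U * A * dT = 14.5 * 8831 * 14 = 1792693 W
Convert to kW: 1792693 / 1000 = 1792.693 kW

1792.693 kW


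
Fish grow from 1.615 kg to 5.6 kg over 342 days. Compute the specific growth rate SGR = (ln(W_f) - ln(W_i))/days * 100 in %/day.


ln(W_f) = ln(5.6) = 1.7227666
ln(W_i) = ln(1.615) = 0.47933496
ln(W_f) - ln(W_i) = 1.7227666 - 0.47933496 = 1.2434316
SGR = 1.2434316 / 342 * 100 = 0.363576 %/day

0.363576 %/day


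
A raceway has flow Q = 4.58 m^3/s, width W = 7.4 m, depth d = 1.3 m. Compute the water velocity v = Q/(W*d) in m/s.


Cross-sectional area = W * d = 7.4 * 1.3 = 9.62 m^2
Velocity = Q / A = 4.58 / 9.62 = 0.476091 m/s

0.476091 m/s


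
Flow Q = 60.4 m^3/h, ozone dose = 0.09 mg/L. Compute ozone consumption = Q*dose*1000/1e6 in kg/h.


O3 demand (mg/h) = Q * dose * 1000 = 60.4 * 0.09 * 1000 = 5436 mg/h
Convert mg to kg: 5436 / 1e6 = 0.005436 kg/h

0.005436 kg/h


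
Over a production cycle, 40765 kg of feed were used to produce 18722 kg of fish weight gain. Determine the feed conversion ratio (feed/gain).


FCR = feed consumed / weight gained
FCR = 40765 kg / 18722 kg = 2.17738

2.17738


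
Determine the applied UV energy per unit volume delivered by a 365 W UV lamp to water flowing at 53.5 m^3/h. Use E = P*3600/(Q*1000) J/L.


Energy delivered per hour = 365 W * 3600 s = 1314000 J/h
Volume treated per hour = 53.5 m^3/h * 1000 = 53500 L/h
dose = 1314000 / 53500 = 24.5607 J/L

24.5607 J/L


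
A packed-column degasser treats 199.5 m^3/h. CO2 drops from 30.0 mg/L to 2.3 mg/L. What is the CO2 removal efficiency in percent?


CO2_out / CO2_in = 2.3 / 30.0 = 0.076666667
Fraction remaining = 0.076666667
efficiency = (1 - 0.076666667) * 100 = 92.3333 %

92.3333 %


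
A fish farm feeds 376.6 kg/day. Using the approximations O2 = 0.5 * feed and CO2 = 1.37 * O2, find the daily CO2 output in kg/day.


O2 = 376.6 * 0.5 = 188.3
CO2 = 188.3 * 1.37 = 257.971

257.971 kg/day


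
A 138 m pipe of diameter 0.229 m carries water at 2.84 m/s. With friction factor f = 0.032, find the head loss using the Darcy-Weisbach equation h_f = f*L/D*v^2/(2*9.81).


v^2 = 2.84^2 = 8.0656 m^2/s^2
L/D = 138/0.229 = 602.62009
h_f = f*(L/D)*v^2/(2g) = 0.032 * 602.62009 * 8.0656 / 19.62 = 7.92741 m

7.92741 m


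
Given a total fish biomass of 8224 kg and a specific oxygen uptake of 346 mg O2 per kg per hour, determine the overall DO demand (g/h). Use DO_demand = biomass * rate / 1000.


Total O2 consumption (mg/h) = 8224 kg * 346 mg/(kg*h) = 2845504 mg/h
Convert to g/h: 2845504 / 1000 = 2845.504 g/h

2845.504 g/h


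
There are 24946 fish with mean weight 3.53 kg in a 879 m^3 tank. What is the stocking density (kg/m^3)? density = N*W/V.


Total biomass = 24946 fish * 3.53 kg = 88059.38 kg
Density = total biomass / volume = 88059.38 / 879 = 100.181 kg/m^3

100.181 kg/m^3


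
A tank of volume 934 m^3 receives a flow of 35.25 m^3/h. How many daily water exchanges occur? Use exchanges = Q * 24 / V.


Daily flow volume = 35.25 m^3/h * 24 h = 846 m^3/day
Exchanges = daily flow / tank volume = 846 / 934 = 0.905782 exchanges/day

0.905782 exchanges/day


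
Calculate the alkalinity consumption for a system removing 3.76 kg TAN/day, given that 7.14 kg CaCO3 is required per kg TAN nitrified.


Alkalinity factor: 7.14 kg CaCO3 consumed per kg TAN nitrified
alk = 3.76 kg TAN * 7.14 = 26.8464 kg CaCO3/day

26.8464 kg CaCO3/day


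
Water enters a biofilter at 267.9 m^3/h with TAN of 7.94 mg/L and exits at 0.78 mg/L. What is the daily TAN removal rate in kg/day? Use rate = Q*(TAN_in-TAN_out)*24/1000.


Concentration drop: TAN_in - TAN_out = 7.94 - 0.78 = 7.16 mg/L
Hourly TAN removed = Q * dTAN = 267.9 m^3/h * 7.16 mg/L = 1918.164 g/h  (m^3/h * mg/L = g/h)
Daily TAN removed = 1918.164 * 24 = 46035.936 g/day
Convert to kg/day: 46035.936 / 1000 = 46.035936 kg/day

46.035936 kg/day


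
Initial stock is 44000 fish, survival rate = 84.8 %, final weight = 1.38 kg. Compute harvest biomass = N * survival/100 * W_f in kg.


Survivors = 44000 * 84.8/100 = 37312 fish
Harvest biomass = survivors * W_f = 37312 * 1.38 = 51490.56 kg

51490.56 kg


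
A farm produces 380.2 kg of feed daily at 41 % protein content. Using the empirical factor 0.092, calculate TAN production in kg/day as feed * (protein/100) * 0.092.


Protein in feed = 380.2 * 41/100 = 155.882 kg/day
TAN = protein * 0.092 = 155.882 * 0.092 = 14.341144 kg/day

14.341144 kg/day


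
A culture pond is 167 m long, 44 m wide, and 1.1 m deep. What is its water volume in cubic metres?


Base area = L * W = 167 * 44 = 7348 m^2
Volume = area * depth = 7348 * 1.1 = 8082.8 m^3

8082.8 m^3


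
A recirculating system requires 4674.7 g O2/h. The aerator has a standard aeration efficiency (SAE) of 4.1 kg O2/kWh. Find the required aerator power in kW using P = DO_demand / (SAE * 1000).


SAE in g O2/kWh = 4.1 * 1000 = 4100 g/kWh
P = DO_demand / SAE_g = 4674.7 / 4100 = 1.14017 kW

1.14017 kW


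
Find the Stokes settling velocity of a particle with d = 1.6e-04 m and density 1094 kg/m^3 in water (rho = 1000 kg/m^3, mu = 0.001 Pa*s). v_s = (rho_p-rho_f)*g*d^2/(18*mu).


Density difference: rho_p - rho_f = 1094 - 1000 = 94 kg/m^3
d^2 = (1.6e-04)^2 = 2.56e-08 m^2
Numerator = (rho_p - rho_f) * g * d^2 = 94 * 9.81 * 2.56e-08 = 2.3606784e-05
Denominator = 18 * mu = 18 * 0.001 = 0.018
v_s = 2.3606784e-05 / 0.018 = 0.00131149 m/s
Check: Re = rho_f * v_s * d / mu = 1000 * 0.00131149 * 1.6e-04 / 0.001 = 0.21 < 1, so Stokes' law applies.

0.00131149 m/s


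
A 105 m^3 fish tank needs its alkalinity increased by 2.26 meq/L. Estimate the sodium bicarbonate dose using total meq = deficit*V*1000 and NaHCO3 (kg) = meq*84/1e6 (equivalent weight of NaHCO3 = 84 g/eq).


Tank volume in L = 105 m^3 * 1000 = 105000 L
Total meq required = 2.26 meq/L * 105000 L = 237300 meq
NaHCO3 mass = 237300 meq * 84 mg/meq / 1e6 = 19.9332 kg

19.9332 kg


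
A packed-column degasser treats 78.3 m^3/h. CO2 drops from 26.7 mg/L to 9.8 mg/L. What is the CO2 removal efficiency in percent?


CO2_out / CO2_in = 9.8 / 26.7 = 0.3670412
Fraction remaining = 0.3670412
efficiency = (1 - 0.3670412) * 100 = 63.2959 %

63.2959 %


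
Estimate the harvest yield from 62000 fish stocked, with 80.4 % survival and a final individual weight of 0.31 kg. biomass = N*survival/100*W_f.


Survivors = 62000 * 80.4/100 = 49848 fish
Harvest biomass = survivors * W_f = 49848 * 0.31 = 15452.88 kg

15452.88 kg


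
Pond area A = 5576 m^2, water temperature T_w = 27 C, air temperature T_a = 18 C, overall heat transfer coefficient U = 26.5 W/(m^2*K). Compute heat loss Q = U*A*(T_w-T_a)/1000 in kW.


Temperature difference dT = 27 - 18 = 9 K
Heat loss (W) = U * A * dT = 26.5 * 5576 * 9 = 1329876 W
Convert to kW: 1329876 / 1000 = 1329.876 kW

1329.876 kW


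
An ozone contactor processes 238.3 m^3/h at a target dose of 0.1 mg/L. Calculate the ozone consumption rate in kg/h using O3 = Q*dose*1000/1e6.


O3 demand (mg/h) = Q * dose * 1000 = 238.3 * 0.1 * 1000 = 23830 mg/h
Convert mg to kg: 23830 / 1e6 = 0.02383 kg/h

0.02383 kg/h


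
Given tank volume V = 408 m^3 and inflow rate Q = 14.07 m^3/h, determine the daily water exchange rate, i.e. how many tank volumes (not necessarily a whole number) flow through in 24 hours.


Daily flow volume = 14.07 m^3/h * 24 h = 337.68 m^3/day
Exchanges = daily flow / tank volume = 337.68 / 408 = 0.827647 exchanges/day

0.827647 exchanges/day


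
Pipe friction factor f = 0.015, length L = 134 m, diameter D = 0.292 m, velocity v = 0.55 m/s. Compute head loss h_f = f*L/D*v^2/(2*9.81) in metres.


v^2 = 0.55^2 = 0.3025 m^2/s^2
L/D = 134/0.292 = 458.90411
h_f = f*(L/D)*v^2/(2g) = 0.015 * 458.90411 * 0.3025 / 19.62 = 0.10613 m

0.10613 m


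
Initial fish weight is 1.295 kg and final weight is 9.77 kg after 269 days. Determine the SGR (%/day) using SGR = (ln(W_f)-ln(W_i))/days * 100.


ln(W_f) = ln(9.77) = 2.2793165
ln(W_i) = ln(1.295) = 0.2585107
ln(W_f) - ln(W_i) = 2.2793165 - 0.2585107 = 2.0208058
SGR = 2.0208058 / 269 * 100 = 0.751229 %/day

0.751229 %/day


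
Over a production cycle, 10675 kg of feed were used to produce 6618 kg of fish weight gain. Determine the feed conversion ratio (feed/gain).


FCR = feed consumed / weight gained
FCR = 10675 kg / 6618 kg = 1.61303

1.61303


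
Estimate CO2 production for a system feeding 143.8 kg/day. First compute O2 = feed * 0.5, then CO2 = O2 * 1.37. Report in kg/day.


O2 = 143.8 * 0.5 = 71.9
CO2 = 71.9 * 1.37 = 98.503

98.503 kg/day


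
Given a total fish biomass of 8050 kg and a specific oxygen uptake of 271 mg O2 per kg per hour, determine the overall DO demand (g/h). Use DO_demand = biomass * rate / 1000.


Total O2 consumption (mg/h) = 8050 kg * 271 mg/(kg*h) = 2181550 mg/h
Convert to g/h: 2181550 / 1000 = 2181.55 g/h

2181.55 g/h


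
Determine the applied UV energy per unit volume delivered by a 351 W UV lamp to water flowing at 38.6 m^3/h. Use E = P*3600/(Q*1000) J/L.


Energy delivered per hour = 351 W * 3600 s = 1263600 J/h
Volume treated per hour = 38.6 m^3/h * 1000 = 38600 L/h
dose = 1263600 / 38600 = 32.7358 J/L

32.7358 J/L


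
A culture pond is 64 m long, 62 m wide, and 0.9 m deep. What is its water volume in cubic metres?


Base area = L * W = 64 * 62 = 3968 m^2
Volume = area * depth = 3968 * 0.9 = 3571.2 m^3

3571.2 m^3


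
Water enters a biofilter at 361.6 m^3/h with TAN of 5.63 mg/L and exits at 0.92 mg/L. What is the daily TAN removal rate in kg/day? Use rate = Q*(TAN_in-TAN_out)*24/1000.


Concentration drop: TAN_in - TAN_out = 5.63 - 0.92 = 4.71 mg/L
Hourly TAN removed = Q * dTAN = 361.6 m^3/h * 4.71 mg/L = 1703.136 g/h  (m^3/h * mg/L = g/h)
Daily TAN removed = 1703.136 * 24 = 40875.264 g/day
Convert to kg/day: 40875.264 / 1000 = 40.875264 kg/day

40.875264 kg/day


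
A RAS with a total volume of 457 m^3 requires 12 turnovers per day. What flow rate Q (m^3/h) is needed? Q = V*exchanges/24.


Daily recirculation volume = 457 m^3 * 12 = 5484 m^3/day
Flow rate Q = daily volume / 24 h = 5484 / 24 = 228.5 m^3/h

228.5 m^3/h


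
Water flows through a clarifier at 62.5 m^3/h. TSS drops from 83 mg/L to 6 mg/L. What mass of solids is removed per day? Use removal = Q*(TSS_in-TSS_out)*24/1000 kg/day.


Concentration drop: TSS_in - TSS_out = 83 - 6 = 77 mg/L
Hourly solids removed = Q * dTSS = 62.5 m^3/h * 77 mg/L = 4812.5 g/h  (m^3/h * mg/L = g/h)
Daily solids removed = 4812.5 * 24 = 115500 g/day
Convert g to kg: 115500 / 1000 = 115.5 kg/day

115.5 kg/day


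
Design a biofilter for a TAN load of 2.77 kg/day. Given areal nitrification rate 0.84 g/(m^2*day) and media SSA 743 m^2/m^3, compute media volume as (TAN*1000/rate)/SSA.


A = 2.77*1000 / 0.84 = 3297.619 m^2
V = 3297.619 / 743 = 4.43825

4.43825 m^3


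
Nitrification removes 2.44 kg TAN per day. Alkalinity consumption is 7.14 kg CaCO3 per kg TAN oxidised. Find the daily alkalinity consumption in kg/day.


Alkalinity factor: 7.14 kg CaCO3 consumed per kg TAN nitrified
alk = 2.44 kg TAN * 7.14 = 17.4216 kg CaCO3/day

17.4216 kg CaCO3/day


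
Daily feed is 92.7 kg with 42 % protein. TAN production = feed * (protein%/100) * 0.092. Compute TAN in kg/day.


Protein in feed = 92.7 * 42/100 = 38.934 kg/day
TAN = protein * 0.092 = 38.934 * 0.092 = 3.581928 kg/day

3.581928 kg/day


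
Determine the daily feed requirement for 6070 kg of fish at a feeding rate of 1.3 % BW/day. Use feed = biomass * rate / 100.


Feeding rate fraction = 1.3% / 100 = 0.013
Daily feed = 6070 kg * 0.013 = 78.91 kg/day

78.91 kg/day


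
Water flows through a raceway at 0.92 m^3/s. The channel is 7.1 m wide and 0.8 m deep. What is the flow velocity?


Cross-sectional area = W * d = 7.1 * 0.8 = 5.68 m^2
Velocity = Q / A = 0.92 / 5.68 = 0.161972 m/s

0.161972 m/s


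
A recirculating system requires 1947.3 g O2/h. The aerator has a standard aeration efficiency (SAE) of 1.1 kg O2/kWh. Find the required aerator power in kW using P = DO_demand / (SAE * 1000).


SAE in g O2/kWh = 1.1 * 1000 = 1100 g/kWh
P = DO_demand / SAE_g = 1947.3 / 1100 = 1.77027 kW

1.77027 kW


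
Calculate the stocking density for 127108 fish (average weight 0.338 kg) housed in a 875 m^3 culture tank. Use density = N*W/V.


Total biomass = 127108 fish * 0.338 kg = 42962.504 kg
Density = total biomass / volume = 42962.504 / 875 = 49.1 kg/m^3

49.1 kg/m^3


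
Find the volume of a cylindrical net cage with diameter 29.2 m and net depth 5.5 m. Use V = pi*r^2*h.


r = d/2 = 29.2/2 = 14.6 m
Base area = pi*r^2 = pi*14.6^2 = 669.66189 m^2
Volume = 669.66189 * 5.5 = 3683.14 m^3

3683.14 m^3


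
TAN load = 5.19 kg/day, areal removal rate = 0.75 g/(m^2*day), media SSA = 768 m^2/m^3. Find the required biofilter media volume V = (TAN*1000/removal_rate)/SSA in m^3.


A = 5.19*1000 / 0.75 = 6920 m^2
V = 6920 / 768 = 9.01042

9.01042 m^3


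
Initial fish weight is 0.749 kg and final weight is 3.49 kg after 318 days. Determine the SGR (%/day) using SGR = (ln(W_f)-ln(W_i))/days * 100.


ln(W_f) = ln(3.49) = 1.2499017
ln(W_i) = ln(0.749) = -0.2890163
ln(W_f) - ln(W_i) = 1.2499017 - -0.2890163 = 1.538918
SGR = 1.538918 / 318 * 100 = 0.483936 %/day

0.483936 %/day


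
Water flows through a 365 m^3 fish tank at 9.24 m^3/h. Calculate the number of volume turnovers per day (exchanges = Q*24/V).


Daily flow volume = 9.24 m^3/h * 24 h = 221.76 m^3/day
Exchanges = daily flow / tank volume = 221.76 / 365 = 0.607562 exchanges/day

0.607562 exchanges/day


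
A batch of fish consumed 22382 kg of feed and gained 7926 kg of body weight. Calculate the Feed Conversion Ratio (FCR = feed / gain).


FCR = feed consumed / weight gained
FCR = 22382 kg / 7926 kg = 2.82387

2.82387


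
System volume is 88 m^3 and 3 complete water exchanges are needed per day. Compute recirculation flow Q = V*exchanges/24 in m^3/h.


Daily recirculation volume = 88 m^3 * 3 = 264 m^3/day
Flow rate Q = daily volume / 24 h = 264 / 24 = 11 m^3/h

11 m^3/h


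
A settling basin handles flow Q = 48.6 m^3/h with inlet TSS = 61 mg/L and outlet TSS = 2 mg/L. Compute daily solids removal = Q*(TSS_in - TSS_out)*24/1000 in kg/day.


Concentration drop: TSS_in - TSS_out = 61 - 2 = 59 mg/L
Hourly solids removed = Q * dTSS = 48.6 m^3/h * 59 mg/L = 2867.4 g/h  (m^3/h * mg/L = g/h)
Daily solids removed = 2867.4 * 24 = 68817.6 g/day
Convert g to kg: 68817.6 / 1000 = 68.8176 kg/day

68.8176 kg/day


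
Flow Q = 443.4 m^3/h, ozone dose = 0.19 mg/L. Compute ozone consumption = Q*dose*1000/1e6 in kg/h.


O3 demand (mg/h) = Q * dose * 1000 = 443.4 * 0.19 * 1000 = 84246 mg/h
Convert mg to kg: 84246 / 1e6 = 0.084246 kg/h

0.084246 kg/h


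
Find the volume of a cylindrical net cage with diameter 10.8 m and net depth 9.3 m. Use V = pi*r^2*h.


r = d/2 = 10.8/2 = 5.4 m
Base area = pi*r^2 = pi*5.4^2 = 91.608842 m^2
Volume = 91.608842 * 9.3 = 851.962 m^3

851.962 m^3


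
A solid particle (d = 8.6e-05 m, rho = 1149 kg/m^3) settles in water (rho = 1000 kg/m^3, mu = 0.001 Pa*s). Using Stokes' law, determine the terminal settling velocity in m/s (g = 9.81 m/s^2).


Density difference: rho_p - rho_f = 1149 - 1000 = 149 kg/m^3
d^2 = (8.6e-05)^2 = 7.396e-09 m^2
Numerator = (rho_p - rho_f) * g * d^2 = 149 * 9.81 * 7.396e-09 = 1.0810659e-05
Denominator = 18 * mu = 18 * 0.001 = 0.018
v_s = 1.0810659e-05 / 0.018 = 6.00592e-04 m/s
Check: Re = rho_f * v_s * d / mu = 1000 * 6.00592e-04 * 8.6e-05 / 0.001 = 0.0517 < 1, so Stokes' law applies.

6.00592e-04 m/s


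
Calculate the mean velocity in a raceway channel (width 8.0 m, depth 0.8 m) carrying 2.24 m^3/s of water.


Cross-sectional area = W * d = 8.0 * 0.8 = 6.4 m^2
Velocity = Q / A = 2.24 / 6.4 = 0.35 m/s

0.35 m/s


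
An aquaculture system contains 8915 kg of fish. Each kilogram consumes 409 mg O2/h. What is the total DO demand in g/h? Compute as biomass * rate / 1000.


Total O2 consumption (mg/h) = 8915 kg * 409 mg/(kg*h) = 3646235 mg/h
Convert to g/h: 3646235 / 1000 = 3646.235 g/h

3646.235 g/h


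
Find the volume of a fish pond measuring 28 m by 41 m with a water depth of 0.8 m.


Base area = L * W = 28 * 41 = 1148 m^2
Volume = area * depth = 1148 * 0.8 = 918.4 m^3

918.4 m^3


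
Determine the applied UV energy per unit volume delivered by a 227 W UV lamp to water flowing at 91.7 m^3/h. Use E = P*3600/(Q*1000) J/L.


Energy delivered per hour = 227 W * 3600 s = 817200 J/h
Volume treated per hour = 91.7 m^3/h * 1000 = 91700 L/h
dose = 817200 / 91700 = 8.91167 J/L

8.91167 J/L


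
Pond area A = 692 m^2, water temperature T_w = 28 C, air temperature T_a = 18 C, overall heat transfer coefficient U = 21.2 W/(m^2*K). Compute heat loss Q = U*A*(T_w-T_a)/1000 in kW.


Temperature difference dT = 28 - 18 = 10 K
Heat loss (W) = U * A * dT = 21.2 * 692 * 10 = 146704 W
Convert to kW: 146704 / 1000 = 146.704 kW

146.704 kW


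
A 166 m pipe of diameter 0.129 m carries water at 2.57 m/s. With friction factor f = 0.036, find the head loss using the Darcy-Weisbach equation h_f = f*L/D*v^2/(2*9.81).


v^2 = 2.57^2 = 6.6049 m^2/s^2
L/D = 166/0.129 = 1286.8217
h_f = f*(L/D)*v^2/(2g) = 0.036 * 1286.8217 * 6.6049 / 19.62 = 15.5951 m

15.5951 m


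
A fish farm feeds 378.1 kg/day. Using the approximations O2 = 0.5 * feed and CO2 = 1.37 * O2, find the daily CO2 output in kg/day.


O2 = 378.1 * 0.5 = 189.05
CO2 = 189.05 * 1.37 = 258.9985

258.9985 kg/day


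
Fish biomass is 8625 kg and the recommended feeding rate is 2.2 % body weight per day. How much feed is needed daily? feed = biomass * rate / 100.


Feeding rate fraction = 2.2% / 100 = 0.022
Daily feed = 8625 kg * 0.022 = 189.75 kg/day

189.75 kg/day


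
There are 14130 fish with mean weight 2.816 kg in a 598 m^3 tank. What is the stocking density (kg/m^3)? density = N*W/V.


Total biomass = 14130 fish * 2.816 kg = 39790.08 kg
Density = total biomass / volume = 39790.08 / 598 = 66.5386 kg/m^3

66.5386 kg/m^3


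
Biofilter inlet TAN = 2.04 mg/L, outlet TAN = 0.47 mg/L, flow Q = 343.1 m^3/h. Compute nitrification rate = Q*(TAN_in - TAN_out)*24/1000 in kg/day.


Concentration drop: TAN_in - TAN_out = 2.04 - 0.47 = 1.57 mg/L
Hourly TAN removed = Q * dTAN = 343.1 m^3/h * 1.57 mg/L = 538.667 g/h  (m^3/h * mg/L = g/h)
Daily TAN removed = 538.667 * 24 = 12928.008 g/day
Convert to kg/day: 12928.008 / 1000 = 12.928008 kg/day

12.928008 kg/day


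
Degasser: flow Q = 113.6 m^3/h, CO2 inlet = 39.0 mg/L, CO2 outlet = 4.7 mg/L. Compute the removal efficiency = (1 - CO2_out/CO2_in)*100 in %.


CO2_out / CO2_in = 4.7 / 39.0 = 0.12051282
Fraction remaining = 0.12051282
efficiency = (1 - 0.12051282) * 100 = 87.9487 %

87.9487 %


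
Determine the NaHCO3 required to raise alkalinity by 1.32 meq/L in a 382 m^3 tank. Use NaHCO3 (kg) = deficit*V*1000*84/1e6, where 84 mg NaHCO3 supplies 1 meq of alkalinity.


Tank volume in L = 382 m^3 * 1000 = 382000 L
Total meq required = 1.32 meq/L * 382000 L = 504240 meq
NaHCO3 mass = 504240 meq * 84 mg/meq / 1e6 = 42.3562 kg

42.3562 kg


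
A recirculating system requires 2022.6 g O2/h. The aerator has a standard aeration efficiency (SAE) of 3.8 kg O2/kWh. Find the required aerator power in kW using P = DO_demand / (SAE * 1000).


SAE in g O2/kWh = 3.8 * 1000 = 3800 g/kWh
P = DO_demand / SAE_g = 2022.6 / 3800 = 0.532263 kW

0.532263 kW


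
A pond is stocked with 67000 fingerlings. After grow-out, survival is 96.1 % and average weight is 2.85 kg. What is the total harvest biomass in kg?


Survivors = 67000 * 96.1/100 = 64387 fish
Harvest biomass = survivors * W_f = 64387 * 2.85 = 183502.95 kg

183502.95 kg


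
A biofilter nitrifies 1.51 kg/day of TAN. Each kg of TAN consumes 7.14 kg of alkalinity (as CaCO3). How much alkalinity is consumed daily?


Alkalinity factor: 7.14 kg CaCO3 consumed per kg TAN nitrified
alk = 1.51 kg TAN * 7.14 = 10.7814 kg CaCO3/day

10.7814 kg CaCO3/day


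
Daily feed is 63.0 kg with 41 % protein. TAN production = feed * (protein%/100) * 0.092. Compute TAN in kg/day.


Protein in feed = 63.0 * 41/100 = 25.83 kg/day
TAN = protein * 0.092 = 25.83 * 0.092 = 2.37636 kg/day

2.37636 kg/day


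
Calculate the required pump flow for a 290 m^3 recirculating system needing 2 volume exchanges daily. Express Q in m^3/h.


Daily recirculation volume = 290 m^3 * 2 = 580 m^3/day
Flow rate Q = daily volume / 24 h = 580 / 24 = 24.1667 m^3/h

24.1667 m^3/h


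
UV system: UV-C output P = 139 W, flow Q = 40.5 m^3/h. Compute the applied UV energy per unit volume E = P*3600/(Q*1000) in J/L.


Energy delivered per hour = 139 W * 3600 s = 500400 J/h
Volume treated per hour = 40.5 m^3/h * 1000 = 40500 L/h
dose = 500400 / 40500 = 12.3556 J/L

12.3556 J/L


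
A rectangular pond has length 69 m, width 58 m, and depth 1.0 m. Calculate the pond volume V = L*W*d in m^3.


Base area = L * W = 69 * 58 = 4002 m^2
Volume = area * depth = 4002 * 1.0 = 4002 m^3

4002 m^3


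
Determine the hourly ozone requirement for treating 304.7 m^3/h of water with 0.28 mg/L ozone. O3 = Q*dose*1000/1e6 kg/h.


O3 demand (mg/h) = Q * dose * 1000 = 304.7 * 0.28 * 1000 = 85316 mg/h
Convert mg to kg: 85316 / 1e6 = 0.085316 kg/h

0.085316 kg/h


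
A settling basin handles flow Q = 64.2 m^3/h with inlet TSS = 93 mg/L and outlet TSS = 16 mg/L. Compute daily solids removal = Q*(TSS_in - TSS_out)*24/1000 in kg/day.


Concentration drop: TSS_in - TSS_out = 93 - 16 = 77 mg/L
Hourly solids removed = Q * dTSS = 64.2 m^3/h * 77 mg/L = 4943.4 g/h  (m^3/h * mg/L = g/h)
Daily solids removed = 4943.4 * 24 = 118641.6 g/day
Convert g to kg: 118641.6 / 1000 = 118.6416 kg/day

118.6416 kg/day


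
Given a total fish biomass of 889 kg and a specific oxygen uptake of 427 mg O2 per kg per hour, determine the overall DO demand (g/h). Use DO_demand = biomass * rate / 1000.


Total O2 consumption (mg/h) = 889 kg * 427 mg/(kg*h) = 379603 mg/h
Convert to g/h: 379603 / 1000 = 379.603 g/h

379.603 g/h


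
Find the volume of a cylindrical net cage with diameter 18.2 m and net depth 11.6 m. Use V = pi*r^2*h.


r = d/2 = 18.2/2 = 9.1 m
Base area = pi*r^2 = pi*9.1^2 = 260.15529 m^2
Volume = 260.15529 * 11.6 = 3017.8 m^3

3017.8 m^3


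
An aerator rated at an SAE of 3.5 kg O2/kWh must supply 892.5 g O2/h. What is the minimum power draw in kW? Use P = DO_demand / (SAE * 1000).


SAE in g O2/kWh = 3.5 * 1000 = 3500 g/kWh
P = DO_demand / SAE_g = 892.5 / 3500 = 0.255 kW

0.255 kW


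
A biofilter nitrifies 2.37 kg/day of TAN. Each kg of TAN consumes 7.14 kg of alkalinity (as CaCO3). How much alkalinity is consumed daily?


Alkalinity factor: 7.14 kg CaCO3 consumed per kg TAN nitrified
alk = 2.37 kg TAN * 7.14 = 16.9218 kg CaCO3/day

16.9218 kg CaCO3/day


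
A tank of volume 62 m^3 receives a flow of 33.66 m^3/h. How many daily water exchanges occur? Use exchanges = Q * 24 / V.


Daily flow volume = 33.66 m^3/h * 24 h = 807.84 m^3/day
Exchanges = daily flow / tank volume = 807.84 / 62 = 13.0297 exchanges/day

13.0297 exchanges/day


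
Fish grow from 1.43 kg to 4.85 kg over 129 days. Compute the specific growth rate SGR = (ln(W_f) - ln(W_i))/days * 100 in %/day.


ln(W_f) = ln(4.85) = 1.5789787
ln(W_i) = ln(1.43) = 0.35767444
ln(W_f) - ln(W_i) = 1.5789787 - 0.35767444 = 1.2213043
SGR = 1.2213043 / 129 * 100 = 0.946748 %/day

0.946748 %/day


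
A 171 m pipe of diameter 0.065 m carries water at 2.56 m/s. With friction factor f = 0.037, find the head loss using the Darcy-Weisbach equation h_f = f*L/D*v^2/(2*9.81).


v^2 = 2.56^2 = 6.5536 m^2/s^2
L/D = 171/0.065 = 2630.7692
h_f = f*(L/D)*v^2/(2g) = 0.037 * 2630.7692 * 6.5536 / 19.62 = 32.5136 m

32.5136 m


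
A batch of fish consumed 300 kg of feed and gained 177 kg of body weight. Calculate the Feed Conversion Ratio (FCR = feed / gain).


FCR = feed consumed / weight gained
FCR = 300 kg / 177 kg = 1.69492

1.69492


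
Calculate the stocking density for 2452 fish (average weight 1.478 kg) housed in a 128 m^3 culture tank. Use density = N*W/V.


Total biomass = 2452 fish * 1.478 kg = 3624.056 kg
Density = total biomass / volume = 3624.056 / 128 = 28.3129 kg/m^3

28.3129 kg/m^3


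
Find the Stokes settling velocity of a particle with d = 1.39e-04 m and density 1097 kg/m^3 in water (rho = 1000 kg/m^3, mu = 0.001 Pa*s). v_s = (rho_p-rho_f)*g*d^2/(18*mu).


Density difference: rho_p - rho_f = 1097 - 1000 = 97 kg/m^3
d^2 = (1.39e-04)^2 = 1.9321e-08 m^2
Numerator = (rho_p - rho_f) * g * d^2 = 97 * 9.81 * 1.9321e-08 = 1.8385284e-05
Denominator = 18 * mu = 18 * 0.001 = 0.018
v_s = 1.8385284e-05 / 0.018 = 0.0010214 m/s
Check: Re = rho_f * v_s * d / mu = 1000 * 0.0010214 * 1.39e-04 / 0.001 = 0.142 < 1, so Stokes' law applies.

0.0010214 m/s


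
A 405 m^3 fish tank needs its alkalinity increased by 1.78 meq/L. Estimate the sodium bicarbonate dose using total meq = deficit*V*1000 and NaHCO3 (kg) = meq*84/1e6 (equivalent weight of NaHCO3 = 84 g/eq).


Tank volume in L = 405 m^3 * 1000 = 405000 L
Total meq required = 1.78 meq/L * 405000 L = 720900 meq
NaHCO3 mass = 720900 meq * 84 mg/meq / 1e6 = 60.5556 kg

60.5556 kg


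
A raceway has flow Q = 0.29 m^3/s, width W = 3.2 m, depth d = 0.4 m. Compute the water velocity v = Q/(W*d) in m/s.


Cross-sectional area = W * d = 3.2 * 0.4 = 1.28 m^2
Velocity = Q / A = 0.29 / 1.28 = 0.226562 m/s

0.226562 m/s


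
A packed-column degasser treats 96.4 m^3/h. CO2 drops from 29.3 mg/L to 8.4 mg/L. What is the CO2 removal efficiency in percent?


CO2_out / CO2_in = 8.4 / 29.3 = 0.28668942
Fraction remaining = 0.28668942
efficiency = (1 - 0.28668942) * 100 = 71.3311 %

71.3311 %


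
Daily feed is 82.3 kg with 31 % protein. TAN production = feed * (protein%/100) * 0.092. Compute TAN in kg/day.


Protein in feed = 82.3 * 31/100 = 25.513 kg/day
TAN = protein * 0.092 = 25.513 * 0.092 = 2.347196 kg/day

2.347196 kg/day


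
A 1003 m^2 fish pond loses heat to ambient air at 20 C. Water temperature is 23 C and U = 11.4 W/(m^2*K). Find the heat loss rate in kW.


Temperature difference dT = 23 - 20 = 3 K
Heat loss (W) = U * A * dT = 11.4 * 1003 * 3 = 34302.6 W
Convert to kW: 34302.6 / 1000 = 34.3026 kW

34.3026 kW


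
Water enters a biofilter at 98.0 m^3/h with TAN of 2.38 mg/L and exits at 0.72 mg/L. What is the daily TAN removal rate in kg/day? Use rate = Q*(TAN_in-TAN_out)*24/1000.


Concentration drop: TAN_in - TAN_out = 2.38 - 0.72 = 1.66 mg/L
Hourly TAN removed = Q * dTAN = 98.0 m^3/h * 1.66 mg/L = 162.68 g/h  (m^3/h * mg/L = g/h)
Daily TAN removed = 162.68 * 24 = 3904.32 g/day
Convert to kg/day: 3904.32 / 1000 = 3.90432 kg/day

3.90432 kg/day


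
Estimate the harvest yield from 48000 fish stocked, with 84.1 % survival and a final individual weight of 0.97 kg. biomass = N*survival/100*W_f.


Survivors = 48000 * 84.1/100 = 40368 fish
Harvest biomass = survivors * W_f = 40368 * 0.97 = 39156.96 kg

39156.96 kg


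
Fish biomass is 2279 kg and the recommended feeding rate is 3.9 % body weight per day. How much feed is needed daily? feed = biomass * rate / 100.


Feeding rate fraction = 3.9% / 100 = 0.039
Daily feed = 2279 kg * 0.039 = 88.881 kg/day

88.881 kg/day


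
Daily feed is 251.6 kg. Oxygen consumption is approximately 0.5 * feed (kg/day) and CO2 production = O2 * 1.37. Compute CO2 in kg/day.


O2 = 251.6 * 0.5 = 125.8
CO2 = 125.8 * 1.37 = 172.346

172.346 kg/day


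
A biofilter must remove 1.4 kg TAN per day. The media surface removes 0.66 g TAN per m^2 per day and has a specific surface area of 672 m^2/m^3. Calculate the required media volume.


A = 1.4*1000 / 0.66 = 2121.2121 m^2
V = 2121.2121 / 672 = 3.15657

3.15657 m^3


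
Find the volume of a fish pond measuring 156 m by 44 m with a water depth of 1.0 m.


Base area = L * W = 156 * 44 = 6864 m^2
Volume = area * depth = 6864 * 1.0 = 6864 m^3

6864 m^3


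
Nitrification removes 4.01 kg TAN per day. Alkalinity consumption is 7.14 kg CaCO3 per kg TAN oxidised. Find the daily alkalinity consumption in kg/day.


Alkalinity factor: 7.14 kg CaCO3 consumed per kg TAN nitrified
alk = 4.01 kg TAN * 7.14 = 28.6314 kg CaCO3/day

28.6314 kg CaCO3/day


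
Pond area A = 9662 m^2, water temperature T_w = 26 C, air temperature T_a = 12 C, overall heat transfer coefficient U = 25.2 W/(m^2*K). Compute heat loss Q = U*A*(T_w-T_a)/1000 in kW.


Temperature difference dT = 26 - 12 = 14 K
Heat loss (W) = U * A * dT = 25.2 * 9662 * 14 = 3408753.6 W
Convert to kW: 3408753.6 / 1000 = 3408.7536 kW

3408.7536 kW


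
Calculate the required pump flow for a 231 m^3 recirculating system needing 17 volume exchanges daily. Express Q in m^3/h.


Daily recirculation volume = 231 m^3 * 17 = 3927 m^3/day
Flow rate Q = daily volume / 24 h = 3927 / 24 = 163.625 m^3/h

163.625 m^3/h


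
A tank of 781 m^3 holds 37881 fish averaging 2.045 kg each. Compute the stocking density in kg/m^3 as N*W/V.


Total biomass = 37881 fish * 2.045 kg = 77466.645 kg
Density = total biomass / volume = 77466.645 / 781 = 99.189 kg/m^3

99.189 kg/m^3


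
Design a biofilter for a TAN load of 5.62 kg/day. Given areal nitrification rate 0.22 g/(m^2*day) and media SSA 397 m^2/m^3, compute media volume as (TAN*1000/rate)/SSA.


A = 5.62*1000 / 0.22 = 25545.455 m^2
V = 25545.455 / 397 = 64.3462

64.3462 m^3


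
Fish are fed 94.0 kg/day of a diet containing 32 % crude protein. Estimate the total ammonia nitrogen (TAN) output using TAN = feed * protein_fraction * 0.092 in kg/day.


Protein in feed = 94.0 * 32/100 = 30.08 kg/day
TAN = protein * 0.092 = 30.08 * 0.092 = 2.76736 kg/day

2.76736 kg/day


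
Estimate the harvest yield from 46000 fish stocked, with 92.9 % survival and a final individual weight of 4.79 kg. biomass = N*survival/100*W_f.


Survivors = 46000 * 92.9/100 = 42734 fish
Harvest biomass = survivors * W_f = 42734 * 4.79 = 204695.86 kg

204695.86 kg


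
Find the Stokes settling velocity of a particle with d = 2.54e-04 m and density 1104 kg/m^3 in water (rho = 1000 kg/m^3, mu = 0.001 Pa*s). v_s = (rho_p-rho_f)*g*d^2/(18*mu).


Density difference: rho_p - rho_f = 1104 - 1000 = 104 kg/m^3
d^2 = (2.54e-04)^2 = 6.4516e-08 m^2
Numerator = (rho_p - rho_f) * g * d^2 = 104 * 9.81 * 6.4516e-08 = 6.5821804e-05
Denominator = 18 * mu = 18 * 0.001 = 0.018
v_s = 6.5821804e-05 / 0.018 = 0.00365677 m/s
Check: Re = rho_f * v_s * d / mu = 1000 * 0.00365677 * 2.54e-04 / 0.001 = 0.929 < 1, so Stokes' law applies.

0.00365677 m/s


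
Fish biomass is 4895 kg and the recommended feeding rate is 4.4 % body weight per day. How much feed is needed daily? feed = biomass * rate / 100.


Feeding rate fraction = 4.4% / 100 = 0.044
Daily feed = 4895 kg * 0.044 = 215.38 kg/day

215.38 kg/day


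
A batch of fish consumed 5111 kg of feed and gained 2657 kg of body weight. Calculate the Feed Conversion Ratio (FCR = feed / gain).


FCR = feed consumed / weight gained
FCR = 5111 kg / 2657 kg = 1.9236

1.9236


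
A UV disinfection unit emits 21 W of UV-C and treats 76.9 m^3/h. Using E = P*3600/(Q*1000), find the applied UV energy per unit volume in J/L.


Energy delivered per hour = 21 W * 3600 s = 75600 J/h
Volume treated per hour = 76.9 m^3/h * 1000 = 76900 L/h
dose = 75600 / 76900 = 0.983095 J/L

0.983095 J/L


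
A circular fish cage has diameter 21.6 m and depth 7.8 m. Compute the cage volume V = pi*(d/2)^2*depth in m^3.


r = d/2 = 21.6/2 = 10.8 m
Base area = pi*r^2 = pi*10.8^2 = 366.43537 m^2
Volume = 366.43537 * 7.8 = 2858.2 m^3

2858.2 m^3


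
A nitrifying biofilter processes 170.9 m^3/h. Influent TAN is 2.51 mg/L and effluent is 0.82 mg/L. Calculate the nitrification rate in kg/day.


Concentration drop: TAN_in - TAN_out = 2.51 - 0.82 = 1.69 mg/L
Hourly TAN removed = Q * dTAN = 170.9 m^3/h * 1.69 mg/L = 288.821 g/h  (m^3/h * mg/L = g/h)
Daily TAN removed = 288.821 * 24 = 6931.704 g/day
Convert to kg/day: 6931.704 / 1000 = 6.931704 kg/day

6.931704 kg/day


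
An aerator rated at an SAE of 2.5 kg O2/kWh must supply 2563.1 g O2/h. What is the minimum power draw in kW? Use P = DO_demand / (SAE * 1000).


SAE in g O2/kWh = 2.5 * 1000 = 2500 g/kWh
P = DO_demand / SAE_g = 2563.1 / 2500 = 1.02524 kW

1.02524 kW


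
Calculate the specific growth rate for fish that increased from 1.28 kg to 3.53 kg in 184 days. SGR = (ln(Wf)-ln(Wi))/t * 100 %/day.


ln(W_f) = ln(3.53) = 1.2612979
ln(W_i) = ln(1.28) = 0.24686008
ln(W_f) - ln(W_i) = 1.2612979 - 0.24686008 = 1.0144378
SGR = 1.0144378 / 184 * 100 = 0.551325 %/day

0.551325 %/day


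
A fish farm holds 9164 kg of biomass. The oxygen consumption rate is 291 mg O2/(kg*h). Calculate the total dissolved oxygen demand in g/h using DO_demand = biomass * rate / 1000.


Total O2 consumption (mg/h) = 9164 kg * 291 mg/(kg*h) = 2666724 mg/h
Convert to g/h: 2666724 / 1000 = 2666.724 g/h

2666.724 g/h


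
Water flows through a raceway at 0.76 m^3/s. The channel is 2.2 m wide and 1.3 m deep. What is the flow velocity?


Cross-sectional area = W * d = 2.2 * 1.3 = 2.86 m^2
Velocity = Q / A = 0.76 / 2.86 = 0.265734 m/s

0.265734 m/s


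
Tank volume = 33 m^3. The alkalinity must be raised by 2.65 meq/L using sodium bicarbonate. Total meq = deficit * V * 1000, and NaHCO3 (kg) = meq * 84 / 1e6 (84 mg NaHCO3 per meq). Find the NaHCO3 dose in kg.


Tank volume in L = 33 m^3 * 1000 = 33000 L
Total meq required = 2.65 meq/L * 33000 L = 87450 meq
NaHCO3 mass = 87450 meq * 84 mg/meq / 1e6 = 7.3458 kg

7.3458 kg


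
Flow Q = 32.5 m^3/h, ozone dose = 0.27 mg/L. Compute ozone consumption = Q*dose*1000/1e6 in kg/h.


O3 demand (mg/h) = Q * dose * 1000 = 32.5 * 0.27 * 1000 = 8775 mg/h
Convert mg to kg: 8775 / 1e6 = 0.008775 kg/h

0.008775 kg/h


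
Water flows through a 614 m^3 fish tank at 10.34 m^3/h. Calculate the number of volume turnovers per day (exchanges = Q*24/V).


Daily flow volume = 10.34 m^3/h * 24 h = 248.16 m^3/day
Exchanges = daily flow / tank volume = 248.16 / 614 = 0.404169 exchanges/day

0.404169 exchanges/day


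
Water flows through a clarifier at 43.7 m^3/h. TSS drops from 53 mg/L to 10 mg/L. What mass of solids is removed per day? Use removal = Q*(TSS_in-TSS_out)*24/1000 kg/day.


Concentration drop: TSS_in - TSS_out = 53 - 10 = 43 mg/L
Hourly solids removed = Q * dTSS = 43.7 m^3/h * 43 mg/L = 1879.1 g/h  (m^3/h * mg/L = g/h)
Daily solids removed = 1879.1 * 24 = 45098.4 g/day
Convert g to kg: 45098.4 / 1000 = 45.0984 kg/day

45.0984 kg/day


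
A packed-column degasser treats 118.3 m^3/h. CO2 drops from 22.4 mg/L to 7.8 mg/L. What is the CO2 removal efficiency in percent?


CO2_out / CO2_in = 7.8 / 22.4 = 0.34821429
Fraction remaining = 0.34821429
efficiency = (1 - 0.34821429) * 100 = 65.1786 %

65.1786 %


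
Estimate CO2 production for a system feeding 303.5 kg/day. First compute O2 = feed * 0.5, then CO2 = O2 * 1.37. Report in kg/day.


O2 = 303.5 * 0.5 = 151.75
CO2 = 151.75 * 1.37 = 207.8975

207.8975 kg/day


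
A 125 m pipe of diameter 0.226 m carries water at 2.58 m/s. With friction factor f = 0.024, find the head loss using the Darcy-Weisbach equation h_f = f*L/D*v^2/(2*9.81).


v^2 = 2.58^2 = 6.6564 m^2/s^2
L/D = 125/0.226 = 553.09735
h_f = f*(L/D)*v^2/(2g) = 0.024 * 553.09735 * 6.6564 / 19.62 = 4.50353 m

4.50353 m


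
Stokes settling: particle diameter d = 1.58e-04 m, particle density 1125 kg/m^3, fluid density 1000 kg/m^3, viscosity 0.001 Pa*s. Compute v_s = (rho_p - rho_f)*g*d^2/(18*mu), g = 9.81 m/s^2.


Density difference: rho_p - rho_f = 1125 - 1000 = 125 kg/m^3
d^2 = (1.58e-04)^2 = 2.4964e-08 m^2
Numerator = (rho_p - rho_f) * g * d^2 = 125 * 9.81 * 2.4964e-08 = 3.0612105e-05
Denominator = 18 * mu = 18 * 0.001 = 0.018
v_s = 3.0612105e-05 / 0.018 = 0.00170067 m/s
Check: Re = rho_f * v_s * d / mu = 1000 * 0.00170067 * 1.58e-04 / 0.001 = 0.269 < 1, so Stokes' law applies.

0.00170067 m/s


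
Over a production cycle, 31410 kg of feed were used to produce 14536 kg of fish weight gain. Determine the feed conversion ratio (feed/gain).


FCR = feed consumed / weight gained
FCR = 31410 kg / 14536 kg = 2.16084

2.16084


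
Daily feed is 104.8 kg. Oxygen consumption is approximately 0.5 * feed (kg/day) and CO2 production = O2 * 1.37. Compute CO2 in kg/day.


O2 = 104.8 * 0.5 = 52.4
CO2 = 52.4 * 1.37 = 71.788

71.788 kg/day


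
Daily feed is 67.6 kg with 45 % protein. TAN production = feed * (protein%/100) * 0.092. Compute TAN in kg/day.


Protein in feed = 67.6 * 45/100 = 30.42 kg/day
TAN = protein * 0.092 = 30.42 * 0.092 = 2.79864 kg/day

2.79864 kg/day


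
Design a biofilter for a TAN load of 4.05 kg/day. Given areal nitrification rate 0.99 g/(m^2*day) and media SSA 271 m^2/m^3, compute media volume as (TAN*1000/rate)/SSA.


A = 4.05*1000 / 0.99 = 4090.9091 m^2
V = 4090.9091 / 271 = 15.0956

15.0956 m^3


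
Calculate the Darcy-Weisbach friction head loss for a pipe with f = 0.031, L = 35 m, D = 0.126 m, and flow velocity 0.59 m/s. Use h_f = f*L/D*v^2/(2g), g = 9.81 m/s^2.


v^2 = 0.59^2 = 0.3481 m^2/s^2
L/D = 35/0.126 = 277.77778
h_f = f*(L/D)*v^2/(2g) = 0.031 * 277.77778 * 0.3481 / 19.62 = 0.152779 m

0.152779 m


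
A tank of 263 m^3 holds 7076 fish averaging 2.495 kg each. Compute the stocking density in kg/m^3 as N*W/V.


Total biomass = 7076 fish * 2.495 kg = 17654.62 kg
Density = total biomass / volume = 17654.62 / 263 = 67.1278 kg/m^3

67.1278 kg/m^3


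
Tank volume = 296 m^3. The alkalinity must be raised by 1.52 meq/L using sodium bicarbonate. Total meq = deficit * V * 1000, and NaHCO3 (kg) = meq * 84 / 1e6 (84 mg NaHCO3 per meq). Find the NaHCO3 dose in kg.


Tank volume in L = 296 m^3 * 1000 = 296000 L
Total meq required = 1.52 meq/L * 296000 L = 449920 meq
NaHCO3 mass = 449920 meq * 84 mg/meq / 1e6 = 37.7933 kg

37.7933 kg


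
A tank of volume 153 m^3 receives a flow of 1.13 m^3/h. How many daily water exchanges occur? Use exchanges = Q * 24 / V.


Daily flow volume = 1.13 m^3/h * 24 h = 27.12 m^3/day
Exchanges = daily flow / tank volume = 27.12 / 153 = 0.177255 exchanges/day

0.177255 exchanges/day


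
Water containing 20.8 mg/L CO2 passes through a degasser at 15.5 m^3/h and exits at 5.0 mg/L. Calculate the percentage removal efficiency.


CO2_out / CO2_in = 5.0 / 20.8 = 0.24038462
Fraction remaining = 0.24038462
efficiency = (1 - 0.24038462) * 100 = 75.9615 %

75.9615 %


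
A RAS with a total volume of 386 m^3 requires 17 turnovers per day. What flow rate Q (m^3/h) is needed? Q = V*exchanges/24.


Daily recirculation volume = 386 m^3 * 17 = 6562 m^3/day
Flow rate Q = daily volume / 24 h = 6562 / 24 = 273.417 m^3/h

273.417 m^3/h


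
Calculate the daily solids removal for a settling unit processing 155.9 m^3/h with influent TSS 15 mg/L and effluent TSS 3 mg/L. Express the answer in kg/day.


Concentration drop: TSS_in - TSS_out = 15 - 3 = 12 mg/L
Hourly solids removed = Q * dTSS = 155.9 m^3/h * 12 mg/L = 1870.8 g/h  (m^3/h * mg/L = g/h)
Daily solids removed = 1870.8 * 24 = 44899.2 g/day
Convert g to kg: 44899.2 / 1000 = 44.8992 kg/day

44.8992 kg/day
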